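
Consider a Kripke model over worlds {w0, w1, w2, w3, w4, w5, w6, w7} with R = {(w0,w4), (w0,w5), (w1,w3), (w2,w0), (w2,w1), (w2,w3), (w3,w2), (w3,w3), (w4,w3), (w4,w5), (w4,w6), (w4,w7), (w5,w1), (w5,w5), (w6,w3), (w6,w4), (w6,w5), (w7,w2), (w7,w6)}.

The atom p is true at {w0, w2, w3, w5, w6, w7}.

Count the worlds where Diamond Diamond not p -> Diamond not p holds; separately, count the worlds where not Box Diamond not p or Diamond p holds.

For Diamond Diamond not p -> Diamond not p:
w0: Diamond Diamond not p is T, Diamond not p is T. ✓
w1: Diamond Diamond not p is F, Diamond not p is F. ✓
w2: Diamond Diamond not p is T, Diamond not p is T. ✓
w3: Diamond Diamond not p is T, Diamond not p is F. ✗
w4: Diamond Diamond not p is T, Diamond not p is F. ✗
w5: Diamond Diamond not p is T, Diamond not p is T. ✓
w6: Diamond Diamond not p is T, Diamond not p is T. ✓
w7: Diamond Diamond not p is T, Diamond not p is F. ✗
— 5 worlds.
For not Box Diamond not p or Diamond p:
w0: not Box Diamond not p is T, Diamond p is T. ✓
w1: not Box Diamond not p is T, Diamond p is T. ✓
w2: not Box Diamond not p is T, Diamond p is T. ✓
w3: not Box Diamond not p is T, Diamond p is T. ✓
w4: not Box Diamond not p is T, Diamond p is T. ✓
w5: not Box Diamond not p is T, Diamond p is T. ✓
w6: not Box Diamond not p is T, Diamond p is T. ✓
w7: not Box Diamond not p is F, Diamond p is T. ✓
— 8 worlds.

5 and 8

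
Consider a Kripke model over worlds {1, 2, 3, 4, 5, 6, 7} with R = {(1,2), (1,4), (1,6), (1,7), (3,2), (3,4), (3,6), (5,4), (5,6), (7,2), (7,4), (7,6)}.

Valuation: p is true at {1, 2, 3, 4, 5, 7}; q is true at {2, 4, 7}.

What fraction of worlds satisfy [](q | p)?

3/7

1: successors {2, 4, 6, 7}; q | p there: 2:T, 4:T, 6:F, 7:T. ✗
2: no successors, so [](q | p) holds vacuously. ✓
3: successors {2, 4, 6}; q | p there: 2:T, 4:T, 6:F. ✗
4: no successors, so [](q | p) holds vacuously. ✓
5: successors {4, 6}; q | p there: 4:T, 6:F. ✗
6: no successors, so [](q | p) holds vacuously. ✓
7: successors {2, 4, 6}; q | p there: 2:T, 4:T, 6:F. ✗
That's 3 of 7 worlds, so 3/7.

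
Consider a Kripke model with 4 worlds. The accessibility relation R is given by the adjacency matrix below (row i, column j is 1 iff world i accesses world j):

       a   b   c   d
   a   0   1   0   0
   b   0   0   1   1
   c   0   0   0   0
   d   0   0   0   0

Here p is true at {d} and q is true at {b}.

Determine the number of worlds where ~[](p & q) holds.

2

a: [](p & q) is F. ✓
b: [](p & q) is F. ✓
c: [](p & q) is T. ✗
d: [](p & q) is T. ✗
Satisfying worlds: {a, b}.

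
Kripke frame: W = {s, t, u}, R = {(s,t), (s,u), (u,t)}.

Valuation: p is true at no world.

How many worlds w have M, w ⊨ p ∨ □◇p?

s: p is F, □◇p is F. ✗
t: p is F, □◇p is T. ✓
u: p is F, □◇p is F. ✗
Satisfying worlds: {t}.

1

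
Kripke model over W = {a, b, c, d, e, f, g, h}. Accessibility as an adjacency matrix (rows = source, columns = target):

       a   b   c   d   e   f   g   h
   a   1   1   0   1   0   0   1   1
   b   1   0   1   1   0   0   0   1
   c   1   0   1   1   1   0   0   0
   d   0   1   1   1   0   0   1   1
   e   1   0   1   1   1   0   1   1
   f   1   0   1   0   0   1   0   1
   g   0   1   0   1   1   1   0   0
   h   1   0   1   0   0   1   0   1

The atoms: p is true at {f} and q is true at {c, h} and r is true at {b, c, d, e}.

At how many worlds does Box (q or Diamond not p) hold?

8

a: successors {a, b, d, g, h}; q or Diamond not p there: a:T, b:T, d:T, g:T, h:T. ✓
b: successors {a, c, d, h}; q or Diamond not p there: a:T, c:T, d:T, h:T. ✓
c: successors {a, c, d, e}; q or Diamond not p there: a:T, c:T, d:T, e:T. ✓
d: successors {b, c, d, g, h}; q or Diamond not p there: b:T, c:T, d:T, g:T, h:T. ✓
e: successors {a, c, d, e, g, h}; q or Diamond not p there: a:T, c:T, d:T, e:T, g:T, h:T. ✓
f: successors {a, c, f, h}; q or Diamond not p there: a:T, c:T, f:T, h:T. ✓
g: successors {b, d, e, f}; q or Diamond not p there: b:T, d:T, e:T, f:T. ✓
h: successors {a, c, f, h}; q or Diamond not p there: a:T, c:T, f:T, h:T. ✓
Satisfying worlds: {a, b, c, d, e, f, g, h}.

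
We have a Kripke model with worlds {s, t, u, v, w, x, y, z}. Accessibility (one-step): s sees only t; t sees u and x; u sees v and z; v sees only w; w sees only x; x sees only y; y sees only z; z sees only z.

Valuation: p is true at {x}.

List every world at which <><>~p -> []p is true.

s: <><>~p is T, []p is F. ✗
t: <><>~p is T, []p is F. ✗
u: <><>~p is T, []p is F. ✗
v: <><>~p is F, []p is F. ✓
w: <><>~p is T, []p is T. ✓
x: <><>~p is T, []p is F. ✗
y: <><>~p is T, []p is F. ✗
z: <><>~p is T, []p is F. ✗

{v, w}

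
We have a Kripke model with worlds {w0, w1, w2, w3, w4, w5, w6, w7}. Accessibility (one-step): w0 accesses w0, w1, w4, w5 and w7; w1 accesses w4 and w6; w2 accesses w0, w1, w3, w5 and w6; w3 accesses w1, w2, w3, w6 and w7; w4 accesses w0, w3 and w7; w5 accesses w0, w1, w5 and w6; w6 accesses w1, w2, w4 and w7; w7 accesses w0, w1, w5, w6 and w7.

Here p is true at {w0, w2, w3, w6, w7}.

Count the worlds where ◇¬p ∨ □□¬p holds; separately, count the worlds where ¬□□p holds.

For ◇¬p ∨ □□¬p:
w0: ◇¬p is T, □□¬p is F. ✓
w1: ◇¬p is T, □□¬p is F. ✓
w2: ◇¬p is T, □□¬p is F. ✓
w3: ◇¬p is T, □□¬p is F. ✓
w4: ◇¬p is F, □□¬p is F. ✗
w5: ◇¬p is T, □□¬p is F. ✓
w6: ◇¬p is T, □□¬p is F. ✓
w7: ◇¬p is T, □□¬p is F. ✓
— 7 worlds.
For ¬□□p:
w0: □□p is F. ✓
w1: □□p is F. ✓
w2: □□p is F. ✓
w3: □□p is F. ✓
w4: □□p is F. ✓
w5: □□p is F. ✓
w6: □□p is F. ✓
w7: □□p is F. ✓
— 8 worlds.

7 and 8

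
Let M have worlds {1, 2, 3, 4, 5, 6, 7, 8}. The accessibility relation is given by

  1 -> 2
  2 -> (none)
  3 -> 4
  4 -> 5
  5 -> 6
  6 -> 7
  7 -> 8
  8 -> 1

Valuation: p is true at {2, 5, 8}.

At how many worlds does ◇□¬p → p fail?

3

1: ◇□¬p is T, p is F. ✗
2: ◇□¬p is F, p is T. ✓
3: ◇□¬p is F, p is F. ✓
4: ◇□¬p is T, p is F. ✗
5: ◇□¬p is T, p is T. ✓
6: ◇□¬p is F, p is F. ✓
7: ◇□¬p is T, p is F. ✗
8: ◇□¬p is F, p is T. ✓
Satisfying worlds: {2, 3, 5, 6, 8}.
So ◇□¬p → p fails at the other 3 worlds.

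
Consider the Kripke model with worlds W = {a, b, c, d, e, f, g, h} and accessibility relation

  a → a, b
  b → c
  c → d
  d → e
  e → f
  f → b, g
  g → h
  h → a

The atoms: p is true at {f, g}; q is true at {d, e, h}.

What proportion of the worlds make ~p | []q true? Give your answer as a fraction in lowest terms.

a: ~p is T, []q is F. ✓
b: ~p is T, []q is F. ✓
c: ~p is T, []q is T. ✓
d: ~p is T, []q is T. ✓
e: ~p is T, []q is F. ✓
f: ~p is F, []q is F. ✗
g: ~p is F, []q is T. ✓
h: ~p is T, []q is F. ✓
That's 7 of 8 worlds, so 7/8.

7/8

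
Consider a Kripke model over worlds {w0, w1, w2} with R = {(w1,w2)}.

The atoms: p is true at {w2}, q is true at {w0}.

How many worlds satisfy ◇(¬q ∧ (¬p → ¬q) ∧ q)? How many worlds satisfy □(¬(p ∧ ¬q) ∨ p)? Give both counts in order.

For ◇(¬q ∧ (¬p → ¬q) ∧ q):
w0: no successors, so ◇(¬q ∧ (¬p → ¬q) ∧ q) fails. ✗
w1: successors {w2}; ¬q ∧ (¬p → ¬q) ∧ q there: w2:F. ✗
w2: no successors, so ◇(¬q ∧ (¬p → ¬q) ∧ q) fails. ✗
— 0 worlds.
For □(¬(p ∧ ¬q) ∨ p):
w0: no successors, so □(¬(p ∧ ¬q) ∨ p) holds vacuously. ✓
w1: successors {w2}; ¬(p ∧ ¬q) ∨ p there: w2:T. ✓
w2: no successors, so □(¬(p ∧ ¬q) ∨ p) holds vacuously. ✓
— 3 worlds.

0 and 3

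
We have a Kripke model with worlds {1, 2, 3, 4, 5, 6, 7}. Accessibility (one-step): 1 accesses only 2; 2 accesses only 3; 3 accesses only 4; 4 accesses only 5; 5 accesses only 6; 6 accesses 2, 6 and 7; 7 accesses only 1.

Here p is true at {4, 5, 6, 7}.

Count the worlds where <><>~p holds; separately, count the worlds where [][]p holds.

4 and 3

For <><>~p:
1: successors {2}; <>~p there: 2:T. ✓
2: successors {3}; <>~p there: 3:F. ✗
3: successors {4}; <>~p there: 4:F. ✗
4: successors {5}; <>~p there: 5:F. ✗
5: successors {6}; <>~p there: 6:T. ✓
6: successors {2, 6, 7}; <>~p there: 2:T, 6:T, 7:T. ✓
7: successors {1}; <>~p there: 1:T. ✓
— 4 worlds.
For [][]p:
1: successors {2}; []p there: 2:F. ✗
2: successors {3}; []p there: 3:T. ✓
3: successors {4}; []p there: 4:T. ✓
4: successors {5}; []p there: 5:T. ✓
5: successors {6}; []p there: 6:F. ✗
6: successors {2, 6, 7}; []p there: 2:F, 6:F, 7:F. ✗
7: successors {1}; []p there: 1:F. ✗
— 3 worlds.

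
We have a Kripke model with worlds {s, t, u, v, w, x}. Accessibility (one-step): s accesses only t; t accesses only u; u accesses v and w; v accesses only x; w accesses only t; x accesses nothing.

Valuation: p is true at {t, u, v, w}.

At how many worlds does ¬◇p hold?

s: ◇p is T. ✗
t: ◇p is T. ✗
u: ◇p is T. ✗
v: ◇p is F. ✓
w: ◇p is T. ✗
x: ◇p is F. ✓
Satisfying worlds: {v, x}.

2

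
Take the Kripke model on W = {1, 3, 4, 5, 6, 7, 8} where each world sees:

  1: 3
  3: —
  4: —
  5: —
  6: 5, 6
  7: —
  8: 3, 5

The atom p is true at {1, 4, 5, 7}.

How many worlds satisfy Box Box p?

6

1: successors {3}; Box p there: 3:T. ✓
3: no successors, so Box Box p holds vacuously. ✓
4: no successors, so Box Box p holds vacuously. ✓
5: no successors, so Box Box p holds vacuously. ✓
6: successors {5, 6}; Box p there: 5:T, 6:F. ✗
7: no successors, so Box Box p holds vacuously. ✓
8: successors {3, 5}; Box p there: 3:T, 5:T. ✓
Satisfying worlds: {1, 3, 4, 5, 7, 8}.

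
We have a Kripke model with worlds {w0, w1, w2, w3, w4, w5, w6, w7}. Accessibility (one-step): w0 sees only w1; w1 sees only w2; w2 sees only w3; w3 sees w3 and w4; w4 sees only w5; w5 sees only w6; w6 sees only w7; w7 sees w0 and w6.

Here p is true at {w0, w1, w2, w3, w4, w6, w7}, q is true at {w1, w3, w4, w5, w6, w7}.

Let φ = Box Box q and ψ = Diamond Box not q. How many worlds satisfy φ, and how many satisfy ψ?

6 and 1

For Box Box q:
w0: successors {w1}; Box q there: w1:F. ✗
w1: successors {w2}; Box q there: w2:T. ✓
w2: successors {w3}; Box q there: w3:T. ✓
w3: successors {w3, w4}; Box q there: w3:T, w4:T. ✓
w4: successors {w5}; Box q there: w5:T. ✓
w5: successors {w6}; Box q there: w6:T. ✓
w6: successors {w7}; Box q there: w7:F. ✗
w7: successors {w0, w6}; Box q there: w0:T, w6:T. ✓
— 6 worlds.
For Diamond Box not q:
w0: successors {w1}; Box not q there: w1:T. ✓
w1: successors {w2}; Box not q there: w2:F. ✗
w2: successors {w3}; Box not q there: w3:F. ✗
w3: successors {w3, w4}; Box not q there: w3:F, w4:F. ✗
w4: successors {w5}; Box not q there: w5:F. ✗
w5: successors {w6}; Box not q there: w6:F. ✗
w6: successors {w7}; Box not q there: w7:F. ✗
w7: successors {w0, w6}; Box not q there: w0:F, w6:F. ✗
— 1 world.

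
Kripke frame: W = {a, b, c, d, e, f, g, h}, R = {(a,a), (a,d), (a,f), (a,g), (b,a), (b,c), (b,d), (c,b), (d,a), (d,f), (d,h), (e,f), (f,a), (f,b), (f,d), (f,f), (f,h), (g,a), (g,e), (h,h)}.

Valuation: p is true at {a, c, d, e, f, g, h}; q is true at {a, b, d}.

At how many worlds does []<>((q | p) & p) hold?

7

a: successors {a, d, f, g}; <>((q | p) & p) there: a:T, d:T, f:T, g:T. ✓
b: successors {a, c, d}; <>((q | p) & p) there: a:T, c:F, d:T. ✗
c: successors {b}; <>((q | p) & p) there: b:T. ✓
d: successors {a, f, h}; <>((q | p) & p) there: a:T, f:T, h:T. ✓
e: successors {f}; <>((q | p) & p) there: f:T. ✓
f: successors {a, b, d, f, h}; <>((q | p) & p) there: a:T, b:T, d:T, f:T, h:T. ✓
g: successors {a, e}; <>((q | p) & p) there: a:T, e:T. ✓
h: successors {h}; <>((q | p) & p) there: h:T. ✓
Satisfying worlds: {a, c, d, e, f, g, h}.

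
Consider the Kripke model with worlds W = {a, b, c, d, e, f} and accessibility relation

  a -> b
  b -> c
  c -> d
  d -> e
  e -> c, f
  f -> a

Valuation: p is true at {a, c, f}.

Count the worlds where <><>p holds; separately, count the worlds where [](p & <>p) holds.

3 and 0

For <><>p:
a: successors {b}; <>p there: b:T. ✓
b: successors {c}; <>p there: c:F. ✗
c: successors {d}; <>p there: d:F. ✗
d: successors {e}; <>p there: e:T. ✓
e: successors {c, f}; <>p there: c:F, f:T. ✓
f: successors {a}; <>p there: a:F. ✗
— 3 worlds.
For [](p & <>p):
a: successors {b}; p & <>p there: b:F. ✗
b: successors {c}; p & <>p there: c:F. ✗
c: successors {d}; p & <>p there: d:F. ✗
d: successors {e}; p & <>p there: e:F. ✗
e: successors {c, f}; p & <>p there: c:F, f:T. ✗
f: successors {a}; p & <>p there: a:F. ✗
— 0 worlds.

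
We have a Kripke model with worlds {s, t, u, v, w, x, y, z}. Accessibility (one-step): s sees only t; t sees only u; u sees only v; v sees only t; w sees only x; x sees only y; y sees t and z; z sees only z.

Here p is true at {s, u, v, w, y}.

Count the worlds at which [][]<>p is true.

s: successors {t}; []<>p there: t:T. ✓
t: successors {u}; []<>p there: u:F. ✗
u: successors {v}; []<>p there: v:T. ✓
v: successors {t}; []<>p there: t:T. ✓
w: successors {x}; []<>p there: x:F. ✗
x: successors {y}; []<>p there: y:F. ✗
y: successors {t, z}; []<>p there: t:T, z:F. ✗
z: successors {z}; []<>p there: z:F. ✗
Satisfying worlds: {s, u, v}.

3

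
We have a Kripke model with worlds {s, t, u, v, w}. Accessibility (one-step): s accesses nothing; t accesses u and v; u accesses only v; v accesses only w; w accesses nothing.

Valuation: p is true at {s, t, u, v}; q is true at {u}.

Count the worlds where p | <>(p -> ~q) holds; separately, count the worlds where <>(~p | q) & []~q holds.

For p | <>(p -> ~q):
s: p is T, <>(p -> ~q) is F. ✓
t: p is T, <>(p -> ~q) is T. ✓
u: p is T, <>(p -> ~q) is T. ✓
v: p is T, <>(p -> ~q) is T. ✓
w: p is F, <>(p -> ~q) is F. ✗
— 4 worlds.
For <>(~p | q) & []~q:
s: <>(~p | q) is F, []~q is T. ✗
t: <>(~p | q) is T, []~q is F. ✗
u: <>(~p | q) is F, []~q is T. ✗
v: <>(~p | q) is T, []~q is T. ✓
w: <>(~p | q) is F, []~q is T. ✗
— 1 world.

4 and 1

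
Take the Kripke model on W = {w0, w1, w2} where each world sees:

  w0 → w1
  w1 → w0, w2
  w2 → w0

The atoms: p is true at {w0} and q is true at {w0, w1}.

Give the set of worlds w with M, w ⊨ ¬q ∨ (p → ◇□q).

w0: ¬q is F, p → ◇□q is F. ✗
w1: ¬q is F, p → ◇□q is T. ✓
w2: ¬q is T, p → ◇□q is T. ✓

{w1, w2}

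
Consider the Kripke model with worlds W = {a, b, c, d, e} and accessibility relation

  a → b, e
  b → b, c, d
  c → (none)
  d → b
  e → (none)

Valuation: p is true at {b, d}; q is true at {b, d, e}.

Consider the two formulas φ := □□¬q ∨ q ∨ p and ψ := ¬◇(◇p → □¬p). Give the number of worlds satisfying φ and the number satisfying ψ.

4 and 3

For □□¬q ∨ q ∨ p:
a: □□¬q is F, q ∨ p is F. ✗
b: □□¬q is F, q ∨ p is T. ✓
c: □□¬q is T, q ∨ p is F. ✓
d: □□¬q is F, q ∨ p is T. ✓
e: □□¬q is T, q ∨ p is T. ✓
— 4 worlds.
For ¬◇(◇p → □¬p):
a: ◇(◇p → □¬p) is T. ✗
b: ◇(◇p → □¬p) is T. ✗
c: ◇(◇p → □¬p) is F. ✓
d: ◇(◇p → □¬p) is F. ✓
e: ◇(◇p → □¬p) is F. ✓
— 3 worlds.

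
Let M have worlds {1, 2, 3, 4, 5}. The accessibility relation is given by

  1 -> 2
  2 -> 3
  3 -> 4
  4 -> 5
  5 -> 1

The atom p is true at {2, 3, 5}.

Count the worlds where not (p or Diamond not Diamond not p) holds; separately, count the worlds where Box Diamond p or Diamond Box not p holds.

For not (p or Diamond not Diamond not p):
1: p or Diamond not Diamond not p is T. ✗
2: p or Diamond not Diamond not p is T. ✗
3: p or Diamond not Diamond not p is T. ✗
4: p or Diamond not Diamond not p is F. ✓
5: p or Diamond not Diamond not p is T. ✗
— 1 world.
For Box Diamond p or Diamond Box not p:
1: Box Diamond p is T, Diamond Box not p is F. ✓
2: Box Diamond p is F, Diamond Box not p is T. ✓
3: Box Diamond p is T, Diamond Box not p is F. ✓
4: Box Diamond p is F, Diamond Box not p is T. ✓
5: Box Diamond p is T, Diamond Box not p is F. ✓
— 5 worlds.

1 and 5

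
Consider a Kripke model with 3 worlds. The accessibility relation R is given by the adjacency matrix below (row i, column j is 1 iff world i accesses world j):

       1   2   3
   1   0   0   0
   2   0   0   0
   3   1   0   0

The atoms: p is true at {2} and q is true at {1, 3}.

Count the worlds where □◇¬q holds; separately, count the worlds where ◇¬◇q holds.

2 and 1

For □◇¬q:
1: no successors, so □◇¬q holds vacuously. ✓
2: no successors, so □◇¬q holds vacuously. ✓
3: successors {1}; ◇¬q there: 1:F. ✗
— 2 worlds.
For ◇¬◇q:
1: no successors, so ◇¬◇q fails. ✗
2: no successors, so ◇¬◇q fails. ✗
3: successors {1}; ¬◇q there: 1:T. ✓
— 1 world.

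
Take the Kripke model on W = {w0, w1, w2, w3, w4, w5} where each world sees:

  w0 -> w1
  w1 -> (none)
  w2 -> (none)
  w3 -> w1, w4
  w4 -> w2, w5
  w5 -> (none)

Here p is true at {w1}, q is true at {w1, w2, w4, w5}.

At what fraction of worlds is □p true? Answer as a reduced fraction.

w0: successors {w1}; p there: w1:T. ✓
w1: no successors, so □p holds vacuously. ✓
w2: no successors, so □p holds vacuously. ✓
w3: successors {w1, w4}; p there: w1:T, w4:F. ✗
w4: successors {w2, w5}; p there: w2:F, w5:F. ✗
w5: no successors, so □p holds vacuously. ✓
That's 4 of 6 worlds, so 4/6 = 2/3.

2/3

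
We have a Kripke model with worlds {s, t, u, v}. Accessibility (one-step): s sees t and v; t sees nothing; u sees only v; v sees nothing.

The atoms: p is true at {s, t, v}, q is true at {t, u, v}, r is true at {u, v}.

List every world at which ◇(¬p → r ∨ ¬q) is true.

s: successors {t, v}; ¬p → r ∨ ¬q there: t:T, v:T. ✓
t: no successors, so ◇(¬p → r ∨ ¬q) fails. ✗
u: successors {v}; ¬p → r ∨ ¬q there: v:T. ✓
v: no successors, so ◇(¬p → r ∨ ¬q) fails. ✗

{s, u}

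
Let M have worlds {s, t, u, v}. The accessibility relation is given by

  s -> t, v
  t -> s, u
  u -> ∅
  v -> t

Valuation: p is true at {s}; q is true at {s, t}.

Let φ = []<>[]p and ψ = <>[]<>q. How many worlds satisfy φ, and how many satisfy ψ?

2 and 2

For []<>[]p:
s: successors {t, v}; <>[]p there: t:T, v:F. ✗
t: successors {s, u}; <>[]p there: s:F, u:F. ✗
u: no successors, so []<>[]p holds vacuously. ✓
v: successors {t}; <>[]p there: t:T. ✓
— 2 worlds.
For <>[]<>q:
s: successors {t, v}; []<>q there: t:F, v:T. ✓
t: successors {s, u}; []<>q there: s:T, u:T. ✓
u: no successors, so <>[]<>q fails. ✗
v: successors {t}; []<>q there: t:F. ✗
— 2 worlds.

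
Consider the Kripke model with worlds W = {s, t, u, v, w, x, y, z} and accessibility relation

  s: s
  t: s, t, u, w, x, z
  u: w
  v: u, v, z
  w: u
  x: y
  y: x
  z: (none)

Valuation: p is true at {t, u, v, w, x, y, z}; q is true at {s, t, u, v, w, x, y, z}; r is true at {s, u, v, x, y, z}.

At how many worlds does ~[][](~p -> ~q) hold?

s: [][](~p -> ~q) is F. ✓
t: [][](~p -> ~q) is F. ✓
u: [][](~p -> ~q) is T. ✗
v: [][](~p -> ~q) is T. ✗
w: [][](~p -> ~q) is T. ✗
x: [][](~p -> ~q) is T. ✗
y: [][](~p -> ~q) is T. ✗
z: [][](~p -> ~q) is T. ✗
Satisfying worlds: {s, t}.

2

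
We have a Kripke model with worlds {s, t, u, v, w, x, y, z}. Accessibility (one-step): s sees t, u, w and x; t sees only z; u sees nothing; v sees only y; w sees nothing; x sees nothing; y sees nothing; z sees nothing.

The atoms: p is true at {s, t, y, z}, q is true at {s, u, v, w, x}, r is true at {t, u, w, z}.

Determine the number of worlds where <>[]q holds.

s: successors {t, u, w, x}; []q there: t:F, u:T, w:T, x:T. ✓
t: successors {z}; []q there: z:T. ✓
u: no successors, so <>[]q fails. ✗
v: successors {y}; []q there: y:T. ✓
w: no successors, so <>[]q fails. ✗
x: no successors, so <>[]q fails. ✗
y: no successors, so <>[]q fails. ✗
z: no successors, so <>[]q fails. ✗
Satisfying worlds: {s, t, v}.

3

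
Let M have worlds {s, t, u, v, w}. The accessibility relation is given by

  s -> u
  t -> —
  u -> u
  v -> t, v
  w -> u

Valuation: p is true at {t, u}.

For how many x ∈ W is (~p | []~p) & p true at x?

s: ~p | []~p is T, p is F. ✗
t: ~p | []~p is T, p is T. ✓
u: ~p | []~p is F, p is T. ✗
v: ~p | []~p is T, p is F. ✗
w: ~p | []~p is T, p is F. ✗
Satisfying worlds: {t}.

1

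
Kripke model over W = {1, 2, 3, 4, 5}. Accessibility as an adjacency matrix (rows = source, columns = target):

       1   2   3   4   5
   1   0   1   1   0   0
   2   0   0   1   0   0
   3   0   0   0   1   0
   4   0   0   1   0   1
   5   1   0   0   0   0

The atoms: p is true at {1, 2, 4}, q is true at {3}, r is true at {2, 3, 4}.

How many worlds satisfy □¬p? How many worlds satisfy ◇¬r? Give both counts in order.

For □¬p:
1: successors {2, 3}; ¬p there: 2:F, 3:T. ✗
2: successors {3}; ¬p there: 3:T. ✓
3: successors {4}; ¬p there: 4:F. ✗
4: successors {3, 5}; ¬p there: 3:T, 5:T. ✓
5: successors {1}; ¬p there: 1:F. ✗
— 2 worlds.
For ◇¬r:
1: successors {2, 3}; ¬r there: 2:F, 3:F. ✗
2: successors {3}; ¬r there: 3:F. ✗
3: successors {4}; ¬r there: 4:F. ✗
4: successors {3, 5}; ¬r there: 3:F, 5:T. ✓
5: successors {1}; ¬r there: 1:T. ✓
— 2 worlds.

2 and 2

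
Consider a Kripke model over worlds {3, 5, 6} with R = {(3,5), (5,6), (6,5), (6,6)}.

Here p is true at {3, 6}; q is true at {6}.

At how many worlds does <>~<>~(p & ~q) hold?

3: successors {5}; ~<>~(p & ~q) there: 5:F. ✗
5: successors {6}; ~<>~(p & ~q) there: 6:F. ✗
6: successors {5, 6}; ~<>~(p & ~q) there: 5:F, 6:F. ✗
Satisfying worlds: ∅.

0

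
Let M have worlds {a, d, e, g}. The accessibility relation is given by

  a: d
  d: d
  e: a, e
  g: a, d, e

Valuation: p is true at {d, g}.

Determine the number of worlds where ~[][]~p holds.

a: [][]~p is F. ✓
d: [][]~p is F. ✓
e: [][]~p is F. ✓
g: [][]~p is F. ✓
Satisfying worlds: {a, d, e, g}.

4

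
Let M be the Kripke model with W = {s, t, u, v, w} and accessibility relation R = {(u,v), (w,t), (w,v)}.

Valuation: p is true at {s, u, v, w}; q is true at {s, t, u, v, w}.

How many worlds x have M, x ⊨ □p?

s: no successors, so □p holds vacuously. ✓
t: no successors, so □p holds vacuously. ✓
u: successors {v}; p there: v:T. ✓
v: no successors, so □p holds vacuously. ✓
w: successors {t, v}; p there: t:F, v:T. ✗
Satisfying worlds: {s, t, u, v}.

4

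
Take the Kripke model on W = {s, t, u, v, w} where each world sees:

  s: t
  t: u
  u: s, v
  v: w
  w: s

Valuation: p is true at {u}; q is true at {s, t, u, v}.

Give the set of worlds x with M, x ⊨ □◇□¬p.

s: successors {t}; ◇□¬p there: t:T. ✓
t: successors {u}; ◇□¬p there: u:T. ✓
u: successors {s, v}; ◇□¬p there: s:F, v:T. ✗
v: successors {w}; ◇□¬p there: w:T. ✓
w: successors {s}; ◇□¬p there: s:F. ✗

{s, t, v}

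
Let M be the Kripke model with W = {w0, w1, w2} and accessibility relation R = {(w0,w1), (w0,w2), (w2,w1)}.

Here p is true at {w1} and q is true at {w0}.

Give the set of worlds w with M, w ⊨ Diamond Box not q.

w0: successors {w1, w2}; Box not q there: w1:T, w2:T. ✓
w1: no successors, so Diamond Box not q fails. ✗
w2: successors {w1}; Box not q there: w1:T. ✓

{w0, w2}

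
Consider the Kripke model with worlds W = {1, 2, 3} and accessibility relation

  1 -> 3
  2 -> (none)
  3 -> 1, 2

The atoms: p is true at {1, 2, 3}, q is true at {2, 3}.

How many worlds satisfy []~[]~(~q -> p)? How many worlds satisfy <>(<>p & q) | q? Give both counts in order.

2 and 3

For []~[]~(~q -> p):
1: successors {3}; ~[]~(~q -> p) there: 3:T. ✓
2: no successors, so []~[]~(~q -> p) holds vacuously. ✓
3: successors {1, 2}; ~[]~(~q -> p) there: 1:T, 2:F. ✗
— 2 worlds.
For <>(<>p & q) | q:
1: <>(<>p & q) is T, q is F. ✓
2: <>(<>p & q) is F, q is T. ✓
3: <>(<>p & q) is F, q is T. ✓
— 3 worlds.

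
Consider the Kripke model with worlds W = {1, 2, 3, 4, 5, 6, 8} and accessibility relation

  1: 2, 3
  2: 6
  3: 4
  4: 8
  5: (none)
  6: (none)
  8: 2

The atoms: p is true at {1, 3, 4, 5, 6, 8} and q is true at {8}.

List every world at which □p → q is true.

{1, 8}

1: □p is F, q is F. ✓
2: □p is T, q is F. ✗
3: □p is T, q is F. ✗
4: □p is T, q is F. ✗
5: □p is T, q is F. ✗
6: □p is T, q is F. ✗
8: □p is F, q is T. ✓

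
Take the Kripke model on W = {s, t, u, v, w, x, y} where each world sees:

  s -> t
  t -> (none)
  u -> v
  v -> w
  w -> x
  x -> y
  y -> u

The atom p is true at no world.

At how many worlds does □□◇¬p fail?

0

s: successors {t}; □◇¬p there: t:T. ✓
t: no successors, so □□◇¬p holds vacuously. ✓
u: successors {v}; □◇¬p there: v:T. ✓
v: successors {w}; □◇¬p there: w:T. ✓
w: successors {x}; □◇¬p there: x:T. ✓
x: successors {y}; □◇¬p there: y:T. ✓
y: successors {u}; □◇¬p there: u:T. ✓
Satisfying worlds: {s, t, u, v, w, x, y}.
So □□◇¬p fails at the other 0 worlds.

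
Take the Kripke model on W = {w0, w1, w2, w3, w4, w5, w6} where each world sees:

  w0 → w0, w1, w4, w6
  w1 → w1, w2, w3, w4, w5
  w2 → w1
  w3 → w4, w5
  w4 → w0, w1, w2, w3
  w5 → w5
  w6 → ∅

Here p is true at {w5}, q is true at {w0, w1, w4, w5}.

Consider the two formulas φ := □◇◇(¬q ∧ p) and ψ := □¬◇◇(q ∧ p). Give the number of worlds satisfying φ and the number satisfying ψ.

1 and 1

For □◇◇(¬q ∧ p):
w0: successors {w0, w1, w4, w6}; ◇◇(¬q ∧ p) there: w0:F, w1:F, w4:F, w6:F. ✗
w1: successors {w1, w2, w3, w4, w5}; ◇◇(¬q ∧ p) there: w1:F, w2:F, w3:F, w4:F, w5:F. ✗
w2: successors {w1}; ◇◇(¬q ∧ p) there: w1:F. ✗
w3: successors {w4, w5}; ◇◇(¬q ∧ p) there: w4:F, w5:F. ✗
w4: successors {w0, w1, w2, w3}; ◇◇(¬q ∧ p) there: w0:F, w1:F, w2:F, w3:F. ✗
w5: successors {w5}; ◇◇(¬q ∧ p) there: w5:F. ✗
w6: no successors, so □◇◇(¬q ∧ p) holds vacuously. ✓
— 1 world.
For □¬◇◇(q ∧ p):
w0: successors {w0, w1, w4, w6}; ¬◇◇(q ∧ p) there: w0:F, w1:F, w4:F, w6:T. ✗
w1: successors {w1, w2, w3, w4, w5}; ¬◇◇(q ∧ p) there: w1:F, w2:F, w3:F, w4:F, w5:F. ✗
w2: successors {w1}; ¬◇◇(q ∧ p) there: w1:F. ✗
w3: successors {w4, w5}; ¬◇◇(q ∧ p) there: w4:F, w5:F. ✗
w4: successors {w0, w1, w2, w3}; ¬◇◇(q ∧ p) there: w0:F, w1:F, w2:F, w3:F. ✗
w5: successors {w5}; ¬◇◇(q ∧ p) there: w5:F. ✗
w6: no successors, so □¬◇◇(q ∧ p) holds vacuously. ✓
— 1 world.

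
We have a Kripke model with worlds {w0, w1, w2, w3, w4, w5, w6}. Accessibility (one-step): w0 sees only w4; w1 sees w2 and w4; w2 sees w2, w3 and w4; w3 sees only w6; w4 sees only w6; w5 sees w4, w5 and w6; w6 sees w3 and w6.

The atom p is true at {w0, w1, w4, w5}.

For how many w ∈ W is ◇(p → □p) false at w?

w0: successors {w4}; p → □p there: w4:F. ✗
w1: successors {w2, w4}; p → □p there: w2:T, w4:F. ✓
w2: successors {w2, w3, w4}; p → □p there: w2:T, w3:T, w4:F. ✓
w3: successors {w6}; p → □p there: w6:T. ✓
w4: successors {w6}; p → □p there: w6:T. ✓
w5: successors {w4, w5, w6}; p → □p there: w4:F, w5:F, w6:T. ✓
w6: successors {w3, w6}; p → □p there: w3:T, w6:T. ✓
Satisfying worlds: {w1, w2, w3, w4, w5, w6}.
So ◇(p → □p) fails at the other 1 world.

1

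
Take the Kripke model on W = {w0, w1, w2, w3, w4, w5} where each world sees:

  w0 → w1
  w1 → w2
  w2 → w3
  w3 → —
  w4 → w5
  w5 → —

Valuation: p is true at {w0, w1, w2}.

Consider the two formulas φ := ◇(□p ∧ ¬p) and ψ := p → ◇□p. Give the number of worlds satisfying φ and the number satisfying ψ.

For ◇(□p ∧ ¬p):
w0: successors {w1}; □p ∧ ¬p there: w1:F. ✗
w1: successors {w2}; □p ∧ ¬p there: w2:F. ✗
w2: successors {w3}; □p ∧ ¬p there: w3:T. ✓
w3: no successors, so ◇(□p ∧ ¬p) fails. ✗
w4: successors {w5}; □p ∧ ¬p there: w5:T. ✓
w5: no successors, so ◇(□p ∧ ¬p) fails. ✗
— 2 worlds.
For p → ◇□p:
w0: p is T, ◇□p is T. ✓
w1: p is T, ◇□p is F. ✗
w2: p is T, ◇□p is T. ✓
w3: p is F, ◇□p is F. ✓
w4: p is F, ◇□p is T. ✓
w5: p is F, ◇□p is F. ✓
— 5 worlds.

2 and 5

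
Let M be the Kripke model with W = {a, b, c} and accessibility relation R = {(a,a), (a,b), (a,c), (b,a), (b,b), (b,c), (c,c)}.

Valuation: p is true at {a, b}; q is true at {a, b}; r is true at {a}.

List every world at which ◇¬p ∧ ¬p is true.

{c}

a: ◇¬p is T, ¬p is F. ✗
b: ◇¬p is T, ¬p is F. ✗
c: ◇¬p is T, ¬p is T. ✓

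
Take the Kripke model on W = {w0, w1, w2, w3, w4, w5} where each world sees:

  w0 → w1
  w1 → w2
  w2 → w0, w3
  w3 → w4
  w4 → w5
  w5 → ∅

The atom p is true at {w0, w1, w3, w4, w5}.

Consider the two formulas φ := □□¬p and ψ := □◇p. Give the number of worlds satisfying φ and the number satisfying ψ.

For □□¬p:
w0: successors {w1}; □¬p there: w1:T. ✓
w1: successors {w2}; □¬p there: w2:F. ✗
w2: successors {w0, w3}; □¬p there: w0:F, w3:F. ✗
w3: successors {w4}; □¬p there: w4:F. ✗
w4: successors {w5}; □¬p there: w5:T. ✓
w5: no successors, so □□¬p holds vacuously. ✓
— 3 worlds.
For □◇p:
w0: successors {w1}; ◇p there: w1:F. ✗
w1: successors {w2}; ◇p there: w2:T. ✓
w2: successors {w0, w3}; ◇p there: w0:T, w3:T. ✓
w3: successors {w4}; ◇p there: w4:T. ✓
w4: successors {w5}; ◇p there: w5:F. ✗
w5: no successors, so □◇p holds vacuously. ✓
— 4 worlds.

3 and 4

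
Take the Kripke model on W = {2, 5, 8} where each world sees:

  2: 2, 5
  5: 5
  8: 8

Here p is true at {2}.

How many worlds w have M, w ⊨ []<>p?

0

2: successors {2, 5}; <>p there: 2:T, 5:F. ✗
5: successors {5}; <>p there: 5:F. ✗
8: successors {8}; <>p there: 8:F. ✗
Satisfying worlds: ∅.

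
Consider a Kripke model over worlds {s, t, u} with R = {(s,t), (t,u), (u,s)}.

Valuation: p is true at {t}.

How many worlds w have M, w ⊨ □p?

s: successors {t}; p there: t:T. ✓
t: successors {u}; p there: u:F. ✗
u: successors {s}; p there: s:F. ✗
Satisfying worlds: {s}.

1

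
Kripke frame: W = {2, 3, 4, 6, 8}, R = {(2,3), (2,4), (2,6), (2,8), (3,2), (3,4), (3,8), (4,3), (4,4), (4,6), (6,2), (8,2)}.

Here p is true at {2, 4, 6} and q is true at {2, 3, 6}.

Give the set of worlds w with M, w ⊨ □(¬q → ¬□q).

2: successors {3, 4, 6, 8}; ¬q → ¬□q there: 3:T, 4:T, 6:T, 8:F. ✗
3: successors {2, 4, 8}; ¬q → ¬□q there: 2:T, 4:T, 8:F. ✗
4: successors {3, 4, 6}; ¬q → ¬□q there: 3:T, 4:T, 6:T. ✓
6: successors {2}; ¬q → ¬□q there: 2:T. ✓
8: successors {2}; ¬q → ¬□q there: 2:T. ✓

{4, 6, 8}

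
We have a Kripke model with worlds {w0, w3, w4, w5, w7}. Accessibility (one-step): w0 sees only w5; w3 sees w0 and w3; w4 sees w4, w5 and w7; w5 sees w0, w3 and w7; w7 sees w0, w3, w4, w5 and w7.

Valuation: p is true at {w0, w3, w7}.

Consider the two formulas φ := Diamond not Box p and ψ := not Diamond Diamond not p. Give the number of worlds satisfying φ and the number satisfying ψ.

4 and 1

For Diamond not Box p:
w0: successors {w5}; not Box p there: w5:F. ✗
w3: successors {w0, w3}; not Box p there: w0:T, w3:F. ✓
w4: successors {w4, w5, w7}; not Box p there: w4:T, w5:F, w7:T. ✓
w5: successors {w0, w3, w7}; not Box p there: w0:T, w3:F, w7:T. ✓
w7: successors {w0, w3, w4, w5, w7}; not Box p there: w0:T, w3:F, w4:T, w5:F, w7:T. ✓
— 4 worlds.
For not Diamond Diamond not p:
w0: Diamond Diamond not p is F. ✓
w3: Diamond Diamond not p is T. ✗
w4: Diamond Diamond not p is T. ✗
w5: Diamond Diamond not p is T. ✗
w7: Diamond Diamond not p is T. ✗
— 1 world.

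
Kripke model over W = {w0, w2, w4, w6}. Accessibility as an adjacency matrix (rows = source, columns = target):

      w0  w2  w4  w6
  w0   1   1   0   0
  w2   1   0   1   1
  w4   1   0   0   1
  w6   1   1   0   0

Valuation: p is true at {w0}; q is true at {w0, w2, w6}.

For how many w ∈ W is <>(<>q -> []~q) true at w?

w0: successors {w0, w2}; <>q -> []~q there: w0:F, w2:F. ✗
w2: successors {w0, w4, w6}; <>q -> []~q there: w0:F, w4:F, w6:F. ✗
w4: successors {w0, w6}; <>q -> []~q there: w0:F, w6:F. ✗
w6: successors {w0, w2}; <>q -> []~q there: w0:F, w2:F. ✗
Satisfying worlds: ∅.

0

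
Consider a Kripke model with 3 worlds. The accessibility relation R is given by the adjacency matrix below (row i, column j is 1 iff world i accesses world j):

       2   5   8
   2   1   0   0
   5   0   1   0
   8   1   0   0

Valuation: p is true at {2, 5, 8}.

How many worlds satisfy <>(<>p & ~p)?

2: successors {2}; <>p & ~p there: 2:F. ✗
5: successors {5}; <>p & ~p there: 5:F. ✗
8: successors {2}; <>p & ~p there: 2:F. ✗
Satisfying worlds: ∅.

0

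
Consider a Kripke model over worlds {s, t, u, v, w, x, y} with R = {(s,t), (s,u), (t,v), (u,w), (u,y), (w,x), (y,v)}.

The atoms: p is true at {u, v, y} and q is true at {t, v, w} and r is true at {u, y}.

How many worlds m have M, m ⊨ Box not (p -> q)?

2

s: successors {t, u}; not (p -> q) there: t:F, u:T. ✗
t: successors {v}; not (p -> q) there: v:F. ✗
u: successors {w, y}; not (p -> q) there: w:F, y:T. ✗
v: no successors, so Box not (p -> q) holds vacuously. ✓
w: successors {x}; not (p -> q) there: x:F. ✗
x: no successors, so Box not (p -> q) holds vacuously. ✓
y: successors {v}; not (p -> q) there: v:F. ✗
Satisfying worlds: {v, x}.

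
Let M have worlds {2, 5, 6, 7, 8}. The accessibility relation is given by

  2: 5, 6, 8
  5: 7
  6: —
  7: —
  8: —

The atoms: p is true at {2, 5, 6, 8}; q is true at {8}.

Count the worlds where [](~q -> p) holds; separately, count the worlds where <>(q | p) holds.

4 and 1

For [](~q -> p):
2: successors {5, 6, 8}; ~q -> p there: 5:T, 6:T, 8:T. ✓
5: successors {7}; ~q -> p there: 7:F. ✗
6: no successors, so [](~q -> p) holds vacuously. ✓
7: no successors, so [](~q -> p) holds vacuously. ✓
8: no successors, so [](~q -> p) holds vacuously. ✓
— 4 worlds.
For <>(q | p):
2: successors {5, 6, 8}; q | p there: 5:T, 6:T, 8:T. ✓
5: successors {7}; q | p there: 7:F. ✗
6: no successors, so <>(q | p) fails. ✗
7: no successors, so <>(q | p) fails. ✗
8: no successors, so <>(q | p) fails. ✗
— 1 world.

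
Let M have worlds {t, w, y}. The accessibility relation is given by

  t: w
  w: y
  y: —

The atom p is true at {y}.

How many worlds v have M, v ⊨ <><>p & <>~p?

t: <><>p is T, <>~p is T. ✓
w: <><>p is F, <>~p is F. ✗
y: <><>p is F, <>~p is F. ✗
Satisfying worlds: {t}.

1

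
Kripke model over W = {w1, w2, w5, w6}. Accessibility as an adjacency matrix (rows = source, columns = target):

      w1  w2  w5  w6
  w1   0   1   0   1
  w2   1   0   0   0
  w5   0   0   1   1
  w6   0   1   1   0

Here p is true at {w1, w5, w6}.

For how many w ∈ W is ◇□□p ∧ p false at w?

w1: ◇□□p is T, p is T. ✓
w2: ◇□□p is F, p is F. ✗
w5: ◇□□p is T, p is T. ✓
w6: ◇□□p is F, p is T. ✗
Satisfying worlds: {w1, w5}.
So ◇□□p ∧ p fails at the other 2 worlds.

2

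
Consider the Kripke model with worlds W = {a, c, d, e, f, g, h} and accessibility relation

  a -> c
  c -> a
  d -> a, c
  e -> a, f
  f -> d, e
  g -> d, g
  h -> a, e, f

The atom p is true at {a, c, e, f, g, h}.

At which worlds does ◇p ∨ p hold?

a: ◇p is T, p is T. ✓
c: ◇p is T, p is T. ✓
d: ◇p is T, p is F. ✓
e: ◇p is T, p is T. ✓
f: ◇p is T, p is T. ✓
g: ◇p is T, p is T. ✓
h: ◇p is T, p is T. ✓

{a, c, d, e, f, g, h}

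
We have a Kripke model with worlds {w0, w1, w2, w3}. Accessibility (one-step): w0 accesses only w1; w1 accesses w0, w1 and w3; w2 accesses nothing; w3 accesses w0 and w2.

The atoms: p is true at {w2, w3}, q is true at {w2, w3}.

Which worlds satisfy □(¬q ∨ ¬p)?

w0: successors {w1}; ¬q ∨ ¬p there: w1:T. ✓
w1: successors {w0, w1, w3}; ¬q ∨ ¬p there: w0:T, w1:T, w3:F. ✗
w2: no successors, so □(¬q ∨ ¬p) holds vacuously. ✓
w3: successors {w0, w2}; ¬q ∨ ¬p there: w0:T, w2:F. ✗

{w0, w2}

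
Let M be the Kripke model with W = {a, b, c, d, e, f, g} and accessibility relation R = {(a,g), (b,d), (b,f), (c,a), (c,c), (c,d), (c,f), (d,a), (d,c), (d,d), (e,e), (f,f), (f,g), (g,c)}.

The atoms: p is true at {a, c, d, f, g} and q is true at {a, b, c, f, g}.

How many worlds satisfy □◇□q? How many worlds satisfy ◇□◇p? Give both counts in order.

For □◇□q:
a: successors {g}; ◇□q there: g:F. ✗
b: successors {d, f}; ◇□q there: d:T, f:T. ✓
c: successors {a, c, d, f}; ◇□q there: a:T, c:T, d:T, f:T. ✓
d: successors {a, c, d}; ◇□q there: a:T, c:T, d:T. ✓
e: successors {e}; ◇□q there: e:F. ✗
f: successors {f, g}; ◇□q there: f:T, g:F. ✗
g: successors {c}; ◇□q there: c:T. ✓
— 4 worlds.
For ◇□◇p:
a: successors {g}; □◇p there: g:T. ✓
b: successors {d, f}; □◇p there: d:T, f:T. ✓
c: successors {a, c, d, f}; □◇p there: a:T, c:T, d:T, f:T. ✓
d: successors {a, c, d}; □◇p there: a:T, c:T, d:T. ✓
e: successors {e}; □◇p there: e:F. ✗
f: successors {f, g}; □◇p there: f:T, g:T. ✓
g: successors {c}; □◇p there: c:T. ✓
— 6 worlds.

4 and 6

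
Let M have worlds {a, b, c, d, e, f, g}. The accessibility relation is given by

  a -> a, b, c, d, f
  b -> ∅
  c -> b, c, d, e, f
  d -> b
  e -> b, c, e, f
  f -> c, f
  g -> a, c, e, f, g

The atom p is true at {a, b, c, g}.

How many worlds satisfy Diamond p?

6

a: successors {a, b, c, d, f}; p there: a:T, b:T, c:T, d:F, f:F. ✓
b: no successors, so Diamond p fails. ✗
c: successors {b, c, d, e, f}; p there: b:T, c:T, d:F, e:F, f:F. ✓
d: successors {b}; p there: b:T. ✓
e: successors {b, c, e, f}; p there: b:T, c:T, e:F, f:F. ✓
f: successors {c, f}; p there: c:T, f:F. ✓
g: successors {a, c, e, f, g}; p there: a:T, c:T, e:F, f:F, g:T. ✓
Satisfying worlds: {a, c, d, e, f, g}.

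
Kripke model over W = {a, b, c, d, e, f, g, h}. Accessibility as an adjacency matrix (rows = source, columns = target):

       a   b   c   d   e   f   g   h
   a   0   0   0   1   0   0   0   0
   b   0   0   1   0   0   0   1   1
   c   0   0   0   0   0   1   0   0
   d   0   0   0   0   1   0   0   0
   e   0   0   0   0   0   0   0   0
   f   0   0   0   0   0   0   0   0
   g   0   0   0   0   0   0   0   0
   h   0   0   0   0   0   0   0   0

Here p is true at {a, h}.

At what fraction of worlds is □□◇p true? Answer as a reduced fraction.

3/4

a: successors {d}; □◇p there: d:F. ✗
b: successors {c, g, h}; □◇p there: c:F, g:T, h:T. ✗
c: successors {f}; □◇p there: f:T. ✓
d: successors {e}; □◇p there: e:T. ✓
e: no successors, so □□◇p holds vacuously. ✓
f: no successors, so □□◇p holds vacuously. ✓
g: no successors, so □□◇p holds vacuously. ✓
h: no successors, so □□◇p holds vacuously. ✓
That's 6 of 8 worlds, so 6/8 = 3/4.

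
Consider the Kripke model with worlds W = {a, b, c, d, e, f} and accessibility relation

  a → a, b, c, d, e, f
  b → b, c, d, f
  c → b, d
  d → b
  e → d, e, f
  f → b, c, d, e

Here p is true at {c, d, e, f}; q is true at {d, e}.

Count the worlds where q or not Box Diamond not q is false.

4

a: q is F, not Box Diamond not q is F. ✗
b: q is F, not Box Diamond not q is F. ✗
c: q is F, not Box Diamond not q is F. ✗
d: q is T, not Box Diamond not q is F. ✓
e: q is T, not Box Diamond not q is F. ✓
f: q is F, not Box Diamond not q is F. ✗
Satisfying worlds: {d, e}.
So q or not Box Diamond not q fails at the other 4 worlds.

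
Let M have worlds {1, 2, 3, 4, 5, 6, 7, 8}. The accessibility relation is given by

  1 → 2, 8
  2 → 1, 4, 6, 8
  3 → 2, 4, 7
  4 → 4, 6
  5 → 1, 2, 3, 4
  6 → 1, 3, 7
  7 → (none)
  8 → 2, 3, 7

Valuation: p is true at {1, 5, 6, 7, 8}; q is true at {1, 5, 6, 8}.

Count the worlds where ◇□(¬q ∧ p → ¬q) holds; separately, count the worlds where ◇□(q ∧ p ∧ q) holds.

7 and 3

For ◇□(¬q ∧ p → ¬q):
1: successors {2, 8}; □(¬q ∧ p → ¬q) there: 2:T, 8:T. ✓
2: successors {1, 4, 6, 8}; □(¬q ∧ p → ¬q) there: 1:T, 4:T, 6:T, 8:T. ✓
3: successors {2, 4, 7}; □(¬q ∧ p → ¬q) there: 2:T, 4:T, 7:T. ✓
4: successors {4, 6}; □(¬q ∧ p → ¬q) there: 4:T, 6:T. ✓
5: successors {1, 2, 3, 4}; □(¬q ∧ p → ¬q) there: 1:T, 2:T, 3:T, 4:T. ✓
6: successors {1, 3, 7}; □(¬q ∧ p → ¬q) there: 1:T, 3:T, 7:T. ✓
7: no successors, so ◇□(¬q ∧ p → ¬q) fails. ✗
8: successors {2, 3, 7}; □(¬q ∧ p → ¬q) there: 2:T, 3:T, 7:T. ✓
— 7 worlds.
For ◇□(q ∧ p ∧ q):
1: successors {2, 8}; □(q ∧ p ∧ q) there: 2:F, 8:F. ✗
2: successors {1, 4, 6, 8}; □(q ∧ p ∧ q) there: 1:F, 4:F, 6:F, 8:F. ✗
3: successors {2, 4, 7}; □(q ∧ p ∧ q) there: 2:F, 4:F, 7:T. ✓
4: successors {4, 6}; □(q ∧ p ∧ q) there: 4:F, 6:F. ✗
5: successors {1, 2, 3, 4}; □(q ∧ p ∧ q) there: 1:F, 2:F, 3:F, 4:F. ✗
6: successors {1, 3, 7}; □(q ∧ p ∧ q) there: 1:F, 3:F, 7:T. ✓
7: no successors, so ◇□(q ∧ p ∧ q) fails. ✗
8: successors {2, 3, 7}; □(q ∧ p ∧ q) there: 2:F, 3:F, 7:T. ✓
— 3 worlds.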